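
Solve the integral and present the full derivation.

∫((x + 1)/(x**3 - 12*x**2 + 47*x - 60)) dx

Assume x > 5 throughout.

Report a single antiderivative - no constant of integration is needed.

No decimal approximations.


Step 1. Decompose ∫((x + 1)/(x**3 - 12*x**2 + 47*x - 60)) dx by partial fractions, (x + 1)/(x**3 - 12*x**2 + 47*x - 60) = 2/(x - 3) - 5/(x - 4) + 3/(x - 5): now ∫(3/(x - 5)) dx + ∫(-5/(x - 4)) dx + ∫(2/(x - 3)) dx.
Step 2. Evaluate the standard form [assuming x > 3]: now 2*log(x - 3) + ∫(3/(x - 5)) dx + ∫(-5/(x - 4)) dx.
Step 3. Evaluate the standard form [assuming x > 4]: now -5*log(x - 4) + 2*log(x - 3) + ∫(3/(x - 5)) dx.
Step 4. Evaluate the standard form [assuming x > 5]: now 3*log(x - 5) - 5*log(x - 4) + 2*log(x - 3).
Answer: 3*log(x - 5) - 5*log(x - 4) + 2*log(x - 3).


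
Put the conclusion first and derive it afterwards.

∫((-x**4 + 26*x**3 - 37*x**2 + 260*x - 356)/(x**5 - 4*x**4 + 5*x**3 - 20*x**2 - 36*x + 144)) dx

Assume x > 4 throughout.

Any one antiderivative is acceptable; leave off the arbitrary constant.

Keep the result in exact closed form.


The answer is 5*log(x - 4) - 2*log(x - 2) - 4*log(x + 2) - 2*atan(x/3)/3.
Step 1. Decompose ∫((-x**4 + 26*x**3 - 37*x**2 + 260*x - 356)/(x**5 - 4*x**4 + 5*x**3 - 20*x**2 - 36*x + 144)) dx by partial fractions, (-x**4 + 26*x**3 - 37*x**2 + 260*x - 356)/(x**5 - 4*x**4 + 5*x**3 - 20*x**2 - 36*x + 144) = -2/(x**2 + 9) - 4/(x + 2) - 2/(x - 2) + 5/(x - 4): now ∫(5/(x - 4)) dx + ∫(-2/(x - 2)) dx + ∫(-4/(x + 2)) dx + ∫(-2/(x**2 + 9)) dx.
Step 2. Evaluate the standard form [assuming x > 4]: now 5*log(x - 4) + ∫(-2/(x - 2)) dx + ∫(-4/(x + 2)) dx + ∫(-2/(x**2 + 9)) dx.
Step 3. Evaluate the standard form [assuming x > -2]: now 5*log(x - 4) - 4*log(x + 2) + ∫(-2/(x - 2)) dx + ∫(-2/(x**2 + 9)) dx.
Step 4. Evaluate the standard form [assuming x > 2]: now 5*log(x - 4) - 2*log(x - 2) - 4*log(x + 2) + ∫(-2/(x**2 + 9)) dx.
Step 5. Evaluate the standard form: now 5*log(x - 4) - 2*log(x - 2) - 4*log(x + 2) - 2*atan(x/3)/3.
Answer: 5*log(x - 4) - 2*log(x - 2) - 4*log(x + 2) - 2*atan(x/3)/3.


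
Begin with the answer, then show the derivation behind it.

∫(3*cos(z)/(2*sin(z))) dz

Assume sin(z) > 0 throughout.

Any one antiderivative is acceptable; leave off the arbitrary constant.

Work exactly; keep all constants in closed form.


The answer is 3*log(sin(z))/2.
Step 1. Substitute u = sin(z), turning ∫(3*cos(z)/(2*sin(z))) dz into ∫(3/(2*u)) du: now ∫(3/(2*u)) du.
Step 2. Evaluate the standard form [assuming u > 0]: now 3*log(u)/2.
Step 3. Substitute back u = sin(z): now 3*log(sin(z))/2.
Answer: 3*log(sin(z))/2.


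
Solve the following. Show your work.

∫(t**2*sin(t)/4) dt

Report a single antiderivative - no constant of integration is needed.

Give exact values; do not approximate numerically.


Step 1. Integrate ∫(t**2*sin(t)/4) dt by parts with u = t**2, dv = (sin(t)/4) dt, so v = -cos(t)/4: now -t**2*cos(t)/4 + ∫(t*cos(t)/2) dt.
Step 2. Integrate ∫(t*cos(t)/2) dt by parts with u = t, dv = (cos(t)/2) dt, so v = sin(t)/2: now -t**2*cos(t)/4 + t*sin(t)/2 + ∫(-sin(t)/2) dt.
Step 3. Evaluate the standard form: now -t**2*cos(t)/4 + t*sin(t)/2 + cos(t)/2.
Answer: -t**2*cos(t)/4 + t*sin(t)/2 + cos(t)/2.


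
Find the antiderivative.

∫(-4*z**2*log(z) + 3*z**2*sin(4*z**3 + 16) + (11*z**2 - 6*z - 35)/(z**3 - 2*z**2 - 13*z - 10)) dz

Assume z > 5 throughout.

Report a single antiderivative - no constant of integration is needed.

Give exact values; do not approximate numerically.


Answer: -4*z**3*log(z)/3 + 4*z**3/9 + 5*log(z - 5) + 3*log(z + 1) + 3*log(z + 2) - cos(4*z**3 + 16)/4.


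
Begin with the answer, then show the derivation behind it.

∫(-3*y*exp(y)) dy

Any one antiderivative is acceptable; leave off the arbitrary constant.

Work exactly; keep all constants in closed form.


The answer is -3*y*exp(y) + 3*exp(y).
Step 1. Integrate ∫(-3*y*exp(y)) dy by parts with u = y, dv = (-3*exp(y)) dy, so v = -3*exp(y): now -3*y*exp(y) + ∫(3*exp(y)) dy.
Step 2. Evaluate the standard form: now -3*y*exp(y) + 3*exp(y).
Answer: -3*y*exp(y) + 3*exp(y).


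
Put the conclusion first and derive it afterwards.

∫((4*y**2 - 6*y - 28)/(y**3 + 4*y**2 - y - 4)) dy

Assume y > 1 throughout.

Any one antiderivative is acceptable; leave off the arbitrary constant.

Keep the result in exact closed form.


The answer is -3*log(y - 1) + 3*log(y + 1) + 4*log(y + 4).
Step 1. Decompose ∫((4*y**2 - 6*y - 28)/(y**3 + 4*y**2 - y - 4)) dy by partial fractions, (4*y**2 - 6*y - 28)/(y**3 + 4*y**2 - y - 4) = 4/(y + 4) + 3/(y + 1) - 3/(y - 1): now ∫(-3/(y - 1)) dy + ∫(3/(y + 1)) dy + ∫(4/(y + 4)) dy.
Step 2. Evaluate the standard form [assuming y > -4]: now 4*log(y + 4) + ∫(-3/(y - 1)) dy + ∫(3/(y + 1)) dy.
Step 3. Evaluate the standard form [assuming y > 1]: now -3*log(y - 1) + 4*log(y + 4) + ∫(3/(y + 1)) dy.
Step 4. Evaluate the standard form [assuming y > -1]: now -3*log(y - 1) + 3*log(y + 1) + 4*log(y + 4).
Answer: -3*log(y - 1) + 3*log(y + 1) + 4*log(y + 4).


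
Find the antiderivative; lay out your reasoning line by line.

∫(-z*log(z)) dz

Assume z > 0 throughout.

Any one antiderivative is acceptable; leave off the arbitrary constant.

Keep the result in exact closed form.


Step 1. Integrate ∫(-z*log(z)) dz by parts with u = log(z), dv = (-z) dz, so v = -z**2/2 [assuming z > 0]: now -z**2*log(z)/2 + ∫(z/2) dz.
Step 2. Evaluate the standard form: now -z**2*log(z)/2 + z**2/4.
Answer: -z**2*log(z)/2 + z**2/4.


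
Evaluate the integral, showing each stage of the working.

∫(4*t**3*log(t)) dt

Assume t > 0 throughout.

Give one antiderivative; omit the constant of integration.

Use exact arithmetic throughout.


Step 1. Integrate ∫(4*t**3*log(t)) dt by parts with u = log(t), dv = (4*t**3) dt, so v = t**4 [assuming t > 0]: now t**4*log(t) + ∫(-t**3) dt.
Step 2. Evaluate the standard form: now t**4*log(t) - t**4/4.
Answer: t**4*log(t) - t**4/4.


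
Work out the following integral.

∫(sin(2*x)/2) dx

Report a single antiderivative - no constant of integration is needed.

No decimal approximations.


Answer: -cos(2*x)/4.


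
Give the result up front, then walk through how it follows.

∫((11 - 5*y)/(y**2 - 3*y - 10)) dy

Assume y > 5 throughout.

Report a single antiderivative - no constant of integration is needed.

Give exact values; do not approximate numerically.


The answer is -2*log(y - 5) - 3*log(y + 2).
Step 1. Decompose ∫((11 - 5*y)/(y**2 - 3*y - 10)) dy by partial fractions, (11 - 5*y)/(y**2 - 3*y - 10) = -3/(y + 2) - 2/(y - 5): now ∫(-2/(y - 5)) dy + ∫(-3/(y + 2)) dy.
Step 2. Evaluate the standard form [assuming y > -2]: now -3*log(y + 2) + ∫(-2/(y - 5)) dy.
Step 3. Evaluate the standard form [assuming y > 5]: now -2*log(y - 5) - 3*log(y + 2).
Answer: -2*log(y - 5) - 3*log(y + 2).


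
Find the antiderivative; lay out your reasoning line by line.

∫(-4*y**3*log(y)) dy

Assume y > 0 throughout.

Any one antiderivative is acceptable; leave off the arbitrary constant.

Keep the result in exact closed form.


Step 1. Integrate ∫(-4*y**3*log(y)) dy by parts with u = log(y), dv = (-4*y**3) dy, so v = -y**4 [assuming y > 0]: now -y**4*log(y) + ∫(y**3) dy.
Step 2. Evaluate the standard form: now -y**4*log(y) + y**4/4.
Answer: -y**4*log(y) + y**4/4.


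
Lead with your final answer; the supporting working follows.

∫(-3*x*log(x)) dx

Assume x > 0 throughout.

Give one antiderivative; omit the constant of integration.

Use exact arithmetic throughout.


The answer is -3*x**2*log(x)/2 + 3*x**2/4.
Step 1. Integrate ∫(-3*x*log(x)) dx by parts with u = log(x), dv = (-3*x) dx, so v = -3*x**2/2 [assuming x > 0]: now -3*x**2*log(x)/2 + ∫(3*x/2) dx.
Step 2. Evaluate the standard form: now -3*x**2*log(x)/2 + 3*x**2/4.
Answer: -3*x**2*log(x)/2 + 3*x**2/4.


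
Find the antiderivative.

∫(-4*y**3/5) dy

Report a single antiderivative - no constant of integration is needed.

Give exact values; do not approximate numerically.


Answer: -y**4/5.


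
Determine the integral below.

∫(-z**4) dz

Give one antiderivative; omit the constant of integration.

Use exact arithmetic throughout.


Answer: -z**5/5.


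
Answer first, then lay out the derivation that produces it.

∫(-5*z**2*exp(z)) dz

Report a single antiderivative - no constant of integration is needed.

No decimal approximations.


The answer is -5*z**2*exp(z) + 10*z*exp(z) - 10*exp(z).
Step 1. Integrate ∫(-5*z**2*exp(z)) dz by parts with u = z**2, dv = (-5*exp(z)) dz, so v = -5*exp(z): now -5*z**2*exp(z) + ∫(10*z*exp(z)) dz.
Step 2. Integrate ∫(10*z*exp(z)) dz by parts with u = z, dv = (10*exp(z)) dz, so v = 10*exp(z): now -5*z**2*exp(z) + 10*z*exp(z) + ∫(-10*exp(z)) dz.
Step 3. Evaluate the standard form: now -5*z**2*exp(z) + 10*z*exp(z) - 10*exp(z).
Answer: -5*z**2*exp(z) + 10*z*exp(z) - 10*exp(z).


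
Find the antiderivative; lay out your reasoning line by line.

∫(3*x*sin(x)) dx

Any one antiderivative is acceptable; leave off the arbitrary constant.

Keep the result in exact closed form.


Step 1. Integrate ∫(3*x*sin(x)) dx by parts with u = x, dv = (3*sin(x)) dx, so v = -3*cos(x): now -3*x*cos(x) + ∫(3*cos(x)) dx.
Step 2. Evaluate the standard form: now -3*x*cos(x) + 3*sin(x).
Answer: -3*x*cos(x) + 3*sin(x).


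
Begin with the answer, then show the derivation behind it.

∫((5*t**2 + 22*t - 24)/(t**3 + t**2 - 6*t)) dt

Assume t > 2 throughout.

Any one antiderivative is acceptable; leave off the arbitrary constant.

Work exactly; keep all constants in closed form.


The answer is 4*log(t) + 4*log(t - 2) - 3*log(t + 3).
Step 1. Decompose ∫((5*t**2 + 22*t - 24)/(t**3 + t**2 - 6*t)) dt by partial fractions, (5*t**2 + 22*t - 24)/(t**3 + t**2 - 6*t) = -3/(t + 3) + 4/(t - 2) + 4/t: now ∫(4/t) dt + ∫(4/(t - 2)) dt + ∫(-3/(t + 3)) dt.
Step 2. Evaluate the standard form [assuming t > 0]: now 4*log(t) + ∫(4/(t - 2)) dt + ∫(-3/(t + 3)) dt.
Step 3. Evaluate the standard form [assuming t > 2]: now 4*log(t) + 4*log(t - 2) + ∫(-3/(t + 3)) dt.
Step 4. Evaluate the standard form [assuming t > -3]: now 4*log(t) + 4*log(t - 2) - 3*log(t + 3).
Answer: 4*log(t) + 4*log(t - 2) - 3*log(t + 3).


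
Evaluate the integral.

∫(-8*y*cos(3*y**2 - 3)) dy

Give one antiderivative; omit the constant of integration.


Answer: -4*sin(3*y**2 - 3)/3.


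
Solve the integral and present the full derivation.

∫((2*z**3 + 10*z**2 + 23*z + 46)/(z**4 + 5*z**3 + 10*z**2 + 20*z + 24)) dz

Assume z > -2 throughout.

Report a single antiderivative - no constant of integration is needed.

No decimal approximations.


Step 1. Decompose ∫((2*z**3 + 10*z**2 + 23*z + 46)/(z**4 + 5*z**3 + 10*z**2 + 20*z + 24)) dz by partial fractions, (2*z**3 + 10*z**2 + 23*z + 46)/(z**4 + 5*z**3 + 10*z**2 + 20*z + 24) = 3/(z**2 + 4) - 1/(z + 3) + 3/(z + 2): now ∫(3/(z + 2)) dz + ∫(-1/(z + 3)) dz + ∫(3/(z**2 + 4)) dz.
Step 2. Evaluate the standard form [assuming z > -3]: now -log(z + 3) + ∫(3/(z + 2)) dz + ∫(3/(z**2 + 4)) dz.
Step 3. Evaluate the standard form [assuming z > -2]: now 3*log(z + 2) - log(z + 3) + ∫(3/(z**2 + 4)) dz.
Step 4. Evaluate the standard form: now 3*log(z + 2) - log(z + 3) + 3*atan(z/2)/2.
Answer: 3*log(z + 2) - log(z + 3) + 3*atan(z/2)/2.


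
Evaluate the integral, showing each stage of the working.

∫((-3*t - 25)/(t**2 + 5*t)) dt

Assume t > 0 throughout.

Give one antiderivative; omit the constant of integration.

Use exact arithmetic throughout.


Step 1. Decompose ∫((-3*t - 25)/(t**2 + 5*t)) dt by partial fractions, (-3*t - 25)/(t**2 + 5*t) = 2/(t + 5) - 5/t: now ∫(-5/t) dt + ∫(2/(t + 5)) dt.
Step 2. Evaluate the standard form [assuming t > 0]: now -5*log(t) + ∫(2/(t + 5)) dt.
Step 3. Evaluate the standard form [assuming t > -5]: now -5*log(t) + 2*log(t + 5).
Answer: -5*log(t) + 2*log(t + 5).


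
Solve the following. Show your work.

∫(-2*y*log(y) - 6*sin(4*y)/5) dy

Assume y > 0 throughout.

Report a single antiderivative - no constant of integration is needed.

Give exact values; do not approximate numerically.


Step 1. Rewrite: now ∫(-2*y*log(y)) dy + ∫(-6*sin(4*y)/5) dy.
Step 2. Integrate ∫(-2*y*log(y)) dy by parts with u = log(y), dv = (-2*y) dy, so v = -y**2 [assuming y > 0]: now -y**2*log(y) + ∫(y) dy + ∫(-6*sin(4*y)/5) dy.
Step 3. Evaluate the standard form: now -y**2*log(y) + y**2/2 + ∫(-6*sin(4*y)/5) dy.
Step 4. Evaluate the standard form: now -y**2*log(y) + y**2/2 + 3*cos(4*y)/10.
Answer: -y**2*log(y) + y**2/2 + 3*cos(4*y)/10.


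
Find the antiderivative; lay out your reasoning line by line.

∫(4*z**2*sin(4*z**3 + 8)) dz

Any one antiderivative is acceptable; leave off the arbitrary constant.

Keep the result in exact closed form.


Step 1. Substitute u = z**3 + 2, turning ∫(4*z**2*sin(4*z**3 + 8)) dz into ∫(4*sin(4*u)/3) du: now ∫(4*sin(4*u)/3) du.
Step 2. Evaluate the standard form: now -cos(4*u)/3.
Step 3. Substitute back u = z**3 + 2: now -cos(4*z**3 + 8)/3.
Answer: -cos(4*z**3 + 8)/3.


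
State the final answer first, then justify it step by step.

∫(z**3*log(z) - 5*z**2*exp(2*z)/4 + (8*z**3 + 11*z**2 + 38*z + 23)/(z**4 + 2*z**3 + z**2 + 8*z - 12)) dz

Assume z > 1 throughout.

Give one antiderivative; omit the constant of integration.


The answer is z**4*log(z)/4 - z**4/16 - 5*z**2*exp(2*z)/8 + 5*z*exp(2*z)/8 - 5*exp(2*z)/16 + 4*log(z - 1) + 4*log(z + 3) + 3*atan(z/2)/2.
Step 1. Rewrite: now ∫(-5*z**2*exp(2*z)/4) dz + ∫(z**3*log(z)) dz + ∫((8*z**3 + 11*z**2 + 38*z + 23)/(z**4 + 2*z**3 + z**2 + 8*z - 12)) dz.
Step 2. Integrate ∫(-5*z**2*exp(2*z)/4) dz by parts with u = z**2, dv = (-5*exp(2*z)/4) dz, so v = -5*exp(2*z)/8: now -5*z**2*exp(2*z)/8 + ∫(5*z*exp(2*z)/4) dz + ∫(z**3*log(z)) dz + ∫((8*z**3 + 11*z**2 + 38*z + 23)/(z**4 + 2*z**3 + z**2 + 8*z - 12)) dz.
Step 3. Integrate ∫(5*z*exp(2*z)/4) dz by parts with u = z, dv = (5*exp(2*z)/4) dz, so v = 5*exp(2*z)/8: now -5*z**2*exp(2*z)/8 + 5*z*exp(2*z)/8 + ∫(z**3*log(z)) dz + ∫((8*z**3 + 11*z**2 + 38*z + 23)/(z**4 + 2*z**3 + z**2 + 8*z - 12)) dz + ∫(-5*exp(2*z)/8) dz.
Step 4. Evaluate the standard form: now -5*z**2*exp(2*z)/8 + 5*z*exp(2*z)/8 - 5*exp(2*z)/16 + ∫(z**3*log(z)) dz + ∫((8*z**3 + 11*z**2 + 38*z + 23)/(z**4 + 2*z**3 + z**2 + 8*z - 12)) dz.
Step 5. Integrate ∫(z**3*log(z)) dz by parts with u = log(z), dv = (z**3) dz, so v = z**4/4 [assuming z > 0]: now z**4*log(z)/4 - 5*z**2*exp(2*z)/8 + 5*z*exp(2*z)/8 - 5*exp(2*z)/16 + ∫(-z**3/4) dz + ∫((8*z**3 + 11*z**2 + 38*z + 23)/(z**4 + 2*z**3 + z**2 + 8*z - 12)) dz.
Step 6. Evaluate the standard form: now z**4*log(z)/4 - z**4/16 - 5*z**2*exp(2*z)/8 + 5*z*exp(2*z)/8 - 5*exp(2*z)/16 + ∫((8*z**3 + 11*z**2 + 38*z + 23)/(z**4 + 2*z**3 + z**2 + 8*z - 12)) dz.
Step 7. Decompose ∫((8*z**3 + 11*z**2 + 38*z + 23)/(z**4 + 2*z**3 + z**2 + 8*z - 12)) dz by partial fractions, (8*z**3 + 11*z**2 + 38*z + 23)/(z**4 + 2*z**3 + z**2 + 8*z - 12) = 3/(z**2 + 4) + 4/(z + 3) + 4/(z - 1): now z**4*log(z)/4 - z**4/16 - 5*z**2*exp(2*z)/8 + 5*z*exp(2*z)/8 - 5*exp(2*z)/16 + ∫(4/(z - 1)) dz + ∫(4/(z + 3)) dz + ∫(3/(z**2 + 4)) dz.
Step 8. Evaluate the standard form [assuming z > -3]: now z**4*log(z)/4 - z**4/16 - 5*z**2*exp(2*z)/8 + 5*z*exp(2*z)/8 - 5*exp(2*z)/16 + 4*log(z + 3) + ∫(4/(z - 1)) dz + ∫(3/(z**2 + 4)) dz.
Step 9. Evaluate the standard form [assuming z > 1]: now z**4*log(z)/4 - z**4/16 - 5*z**2*exp(2*z)/8 + 5*z*exp(2*z)/8 - 5*exp(2*z)/16 + 4*log(z - 1) + 4*log(z + 3) + ∫(3/(z**2 + 4)) dz.
Step 10. Evaluate the standard form: now z**4*log(z)/4 - z**4/16 - 5*z**2*exp(2*z)/8 + 5*z*exp(2*z)/8 - 5*exp(2*z)/16 + 4*log(z - 1) + 4*log(z + 3) + 3*atan(z/2)/2.
Answer: z**4*log(z)/4 - z**4/16 - 5*z**2*exp(2*z)/8 + 5*z*exp(2*z)/8 - 5*exp(2*z)/16 + 4*log(z - 1) + 4*log(z + 3) + 3*atan(z/2)/2.


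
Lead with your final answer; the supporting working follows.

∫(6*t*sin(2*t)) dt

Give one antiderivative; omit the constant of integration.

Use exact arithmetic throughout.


The answer is -3*t*cos(2*t) + 3*sin(2*t)/2.
Step 1. Integrate ∫(6*t*sin(2*t)) dt by parts with u = t, dv = (6*sin(2*t)) dt, so v = -3*cos(2*t): now -3*t*cos(2*t) + ∫(3*cos(2*t)) dt.
Step 2. Evaluate the standard form: now -3*t*cos(2*t) + 3*sin(2*t)/2.
Answer: -3*t*cos(2*t) + 3*sin(2*t)/2.


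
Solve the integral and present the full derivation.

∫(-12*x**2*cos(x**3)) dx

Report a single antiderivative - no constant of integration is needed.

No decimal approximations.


Step 1. Substitute u = x**3, turning ∫(-12*x**2*cos(x**3)) dx into ∫(-4*cos(u)) du: now ∫(-4*cos(u)) du.
Step 2. Evaluate the standard form: now -4*sin(u).
Step 3. Substitute back u = x**3: now -4*sin(x**3).
Answer: -4*sin(x**3).


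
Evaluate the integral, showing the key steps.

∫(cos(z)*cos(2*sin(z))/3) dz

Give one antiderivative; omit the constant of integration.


Step 1. Substitute u = sin(z), turning ∫(cos(z)*cos(2*sin(z))/3) dz into ∫(cos(2*u)/3) du: now ∫(cos(2*u)/3) du.
Step 2. Evaluate the standard form: now sin(2*u)/6.
Step 3. Substitute back u = sin(z): now sin(2*sin(z))/6.
Answer: sin(2*sin(z))/6.


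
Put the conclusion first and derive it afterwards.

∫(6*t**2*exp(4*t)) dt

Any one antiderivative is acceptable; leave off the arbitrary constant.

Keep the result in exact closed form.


The answer is 3*t**2*exp(4*t)/2 - 3*t*exp(4*t)/4 + 3*exp(4*t)/16.
Step 1. Integrate ∫(6*t**2*exp(4*t)) dt by parts with u = t**2, dv = (6*exp(4*t)) dt, so v = 3*exp(4*t)/2: now 3*t**2*exp(4*t)/2 + ∫(-3*t*exp(4*t)) dt.
Step 2. Integrate ∫(-3*t*exp(4*t)) dt by parts with u = t, dv = (-3*exp(4*t)) dt, so v = -3*exp(4*t)/4: now 3*t**2*exp(4*t)/2 - 3*t*exp(4*t)/4 + ∫(3*exp(4*t)/4) dt.
Step 3. Evaluate the standard form: now 3*t**2*exp(4*t)/2 - 3*t*exp(4*t)/4 + 3*exp(4*t)/16.
Answer: 3*t**2*exp(4*t)/2 - 3*t*exp(4*t)/4 + 3*exp(4*t)/16.


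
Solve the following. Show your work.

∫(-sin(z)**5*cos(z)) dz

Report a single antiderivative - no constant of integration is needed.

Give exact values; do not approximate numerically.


Step 1. Substitute u = sin(z), turning ∫(-sin(z)**5*cos(z)) dz into ∫(-u**5) du: now ∫(-u**5) du.
Step 2. Evaluate the standard form: now -u**6/6.
Step 3. Substitute back u = sin(z): now -sin(z)**6/6.
Answer: -sin(z)**6/6.


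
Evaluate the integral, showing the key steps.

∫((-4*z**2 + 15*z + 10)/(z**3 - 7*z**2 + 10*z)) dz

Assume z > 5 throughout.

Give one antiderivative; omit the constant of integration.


Step 1. Decompose ∫((-4*z**2 + 15*z + 10)/(z**3 - 7*z**2 + 10*z)) dz by partial fractions, (-4*z**2 + 15*z + 10)/(z**3 - 7*z**2 + 10*z) = -4/(z - 2) - 1/(z - 5) + 1/z: now ∫(1/z) dz + ∫(-1/(z - 5)) dz + ∫(-4/(z - 2)) dz.
Step 2. Evaluate the standard form [assuming z > 2]: now -4*log(z - 2) + ∫(1/z) dz + ∫(-1/(z - 5)) dz.
Step 3. Evaluate the standard form [assuming z > 5]: now -log(z - 5) - 4*log(z - 2) + ∫(1/z) dz.
Step 4. Evaluate the standard form [assuming z > 0]: now log(z) - log(z - 5) - 4*log(z - 2).
Answer: log(z) - log(z - 5) - 4*log(z - 2).


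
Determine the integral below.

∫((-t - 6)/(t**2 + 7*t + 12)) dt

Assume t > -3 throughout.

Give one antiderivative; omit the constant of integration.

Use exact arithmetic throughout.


Answer: -3*log(t + 3) + 2*log(t + 4).


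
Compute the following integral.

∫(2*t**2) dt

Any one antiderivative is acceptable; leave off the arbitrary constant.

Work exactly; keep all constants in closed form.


Answer: 2*t**3/3.


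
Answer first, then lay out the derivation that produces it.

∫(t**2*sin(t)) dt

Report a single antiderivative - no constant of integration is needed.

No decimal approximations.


The answer is -t**2*cos(t) + 2*t*sin(t) + 2*cos(t).
Step 1. Integrate ∫(t**2*sin(t)) dt by parts with u = t**2, dv = (sin(t)) dt, so v = -cos(t): now -t**2*cos(t) + ∫(2*t*cos(t)) dt.
Step 2. Integrate ∫(2*t*cos(t)) dt by parts with u = t, dv = (2*cos(t)) dt, so v = 2*sin(t): now -t**2*cos(t) + 2*t*sin(t) + ∫(-2*sin(t)) dt.
Step 3. Evaluate the standard form: now -t**2*cos(t) + 2*t*sin(t) + 2*cos(t).
Answer: -t**2*cos(t) + 2*t*sin(t) + 2*cos(t).


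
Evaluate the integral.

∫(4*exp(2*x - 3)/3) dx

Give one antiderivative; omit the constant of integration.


Answer: 2*exp(2*x - 3)/3.


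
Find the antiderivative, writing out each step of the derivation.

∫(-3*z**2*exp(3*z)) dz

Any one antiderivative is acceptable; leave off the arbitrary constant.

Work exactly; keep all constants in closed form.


Step 1. Integrate ∫(-3*z**2*exp(3*z)) dz by parts with u = z**2, dv = (-3*exp(3*z)) dz, so v = -exp(3*z): now -z**2*exp(3*z) + ∫(2*z*exp(3*z)) dz.
Step 2. Integrate ∫(2*z*exp(3*z)) dz by parts with u = z, dv = (2*exp(3*z)) dz, so v = 2*exp(3*z)/3: now -z**2*exp(3*z) + 2*z*exp(3*z)/3 + ∫(-2*exp(3*z)/3) dz.
Step 3. Evaluate the standard form: now -z**2*exp(3*z) + 2*z*exp(3*z)/3 - 2*exp(3*z)/9.
Answer: -z**2*exp(3*z) + 2*z*exp(3*z)/3 - 2*exp(3*z)/9.


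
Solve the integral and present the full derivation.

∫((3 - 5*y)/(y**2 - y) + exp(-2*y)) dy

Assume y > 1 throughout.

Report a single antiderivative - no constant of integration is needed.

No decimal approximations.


Step 1. Rewrite: now ∫((3 - 5*y)/(y**2 - y)) dy + ∫(exp(-2*y)) dy.
Step 2. Decompose ∫((3 - 5*y)/(y**2 - y)) dy by partial fractions, (3 - 5*y)/(y**2 - y) = -2/(y - 1) - 3/y: now ∫(-3/y) dy + ∫(-2/(y - 1)) dy + ∫(exp(-2*y)) dy.
Step 3. Evaluate the standard form [assuming y > 0]: now -3*log(y) + ∫(-2/(y - 1)) dy + ∫(exp(-2*y)) dy.
Step 4. Evaluate the standard form [assuming y > 1]: now -3*log(y) - 2*log(y - 1) + ∫(exp(-2*y)) dy.
Step 5. Evaluate the standard form: now -3*log(y) - 2*log(y - 1) - exp(-2*y)/2.
Answer: -3*log(y) - 2*log(y - 1) - exp(-2*y)/2.


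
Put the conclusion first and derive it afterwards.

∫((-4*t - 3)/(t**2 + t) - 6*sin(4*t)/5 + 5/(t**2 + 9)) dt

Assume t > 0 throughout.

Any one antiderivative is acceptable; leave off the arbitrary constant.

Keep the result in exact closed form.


The answer is -3*log(t) - log(t + 1) + 3*cos(4*t)/10 + 5*atan(t/3)/3.
Step 1. Rewrite: now ∫((-4*t - 3)/(t**2 + t)) dt + ∫(5/(t**2 + 9)) dt + ∫(-6*sin(4*t)/5) dt.
Step 2. Evaluate the standard form: now 3*cos(4*t)/10 + ∫((-4*t - 3)/(t**2 + t)) dt + ∫(5/(t**2 + 9)) dt.
Step 3. Decompose ∫((-4*t - 3)/(t**2 + t)) dt by partial fractions, (-4*t - 3)/(t**2 + t) = -1/(t + 1) - 3/t: now 3*cos(4*t)/10 + ∫(-3/t) dt + ∫(-1/(t + 1)) dt + ∫(5/(t**2 + 9)) dt.
Step 4. Evaluate the standard form [assuming t > 0]: now -3*log(t) + 3*cos(4*t)/10 + ∫(-1/(t + 1)) dt + ∫(5/(t**2 + 9)) dt.
Step 5. Evaluate the standard form [assuming t > -1]: now -3*log(t) - log(t + 1) + 3*cos(4*t)/10 + ∫(5/(t**2 + 9)) dt.
Step 6. Evaluate the standard form: now -3*log(t) - log(t + 1) + 3*cos(4*t)/10 + 5*atan(t/3)/3.
Answer: -3*log(t) - log(t + 1) + 3*cos(4*t)/10 + 5*atan(t/3)/3.


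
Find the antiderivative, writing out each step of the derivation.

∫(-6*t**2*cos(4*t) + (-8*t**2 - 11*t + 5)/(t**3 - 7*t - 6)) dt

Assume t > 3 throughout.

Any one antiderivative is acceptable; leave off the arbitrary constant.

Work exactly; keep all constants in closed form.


Step 1. Rewrite: now ∫(-6*t**2*cos(4*t)) dt + ∫((-8*t**2 - 11*t + 5)/(t**3 - 7*t - 6)) dt.
Step 2. Integrate ∫(-6*t**2*cos(4*t)) dt by parts with u = t**2, dv = (-6*cos(4*t)) dt, so v = -3*sin(4*t)/2: now -3*t**2*sin(4*t)/2 + ∫(3*t*sin(4*t)) dt + ∫((-8*t**2 - 11*t + 5)/(t**3 - 7*t - 6)) dt.
Step 3. Integrate ∫(3*t*sin(4*t)) dt by parts with u = t, dv = (3*sin(4*t)) dt, so v = -3*cos(4*t)/4: now -3*t**2*sin(4*t)/2 - 3*t*cos(4*t)/4 + ∫((-8*t**2 - 11*t + 5)/(t**3 - 7*t - 6)) dt + ∫(3*cos(4*t)/4) dt.
Step 4. Evaluate the standard form: now -3*t**2*sin(4*t)/2 - 3*t*cos(4*t)/4 + 3*sin(4*t)/16 + ∫((-8*t**2 - 11*t + 5)/(t**3 - 7*t - 6)) dt.
Step 5. Decompose ∫((-8*t**2 - 11*t + 5)/(t**3 - 7*t - 6)) dt by partial fractions, (-8*t**2 - 11*t + 5)/(t**3 - 7*t - 6) = -1/(t + 2) - 2/(t + 1) - 5/(t - 3): now -3*t**2*sin(4*t)/2 - 3*t*cos(4*t)/4 + 3*sin(4*t)/16 + ∫(-5/(t - 3)) dt + ∫(-2/(t + 1)) dt + ∫(-1/(t + 2)) dt.
Step 6. Evaluate the standard form [assuming t > 3]: now -3*t**2*sin(4*t)/2 - 3*t*cos(4*t)/4 - 5*log(t - 3) + 3*sin(4*t)/16 + ∫(-2/(t + 1)) dt + ∫(-1/(t + 2)) dt.
Step 7. Evaluate the standard form [assuming t > -2]: now -3*t**2*sin(4*t)/2 - 3*t*cos(4*t)/4 - 5*log(t - 3) - log(t + 2) + 3*sin(4*t)/16 + ∫(-2/(t + 1)) dt.
Step 8. Evaluate the standard form [assuming t > -1]: now -3*t**2*sin(4*t)/2 - 3*t*cos(4*t)/4 - 5*log(t - 3) - 2*log(t + 1) - log(t + 2) + 3*sin(4*t)/16.
Answer: -3*t**2*sin(4*t)/2 - 3*t*cos(4*t)/4 - 5*log(t - 3) - 2*log(t + 1) - log(t + 2) + 3*sin(4*t)/16.


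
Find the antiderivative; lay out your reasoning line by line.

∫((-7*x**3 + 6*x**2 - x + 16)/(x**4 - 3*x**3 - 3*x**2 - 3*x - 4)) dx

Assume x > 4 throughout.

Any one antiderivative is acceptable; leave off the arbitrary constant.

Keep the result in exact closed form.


Step 1. Decompose ∫((-7*x**3 + 6*x**2 - x + 16)/(x**4 - 3*x**3 - 3*x**2 - 3*x - 4)) dx by partial fractions, (-7*x**3 + 6*x**2 - x + 16)/(x**4 - 3*x**3 - 3*x**2 - 3*x - 4) = -2/(x**2 + 1) - 3/(x + 1) - 4/(x - 4): now ∫(-4/(x - 4)) dx + ∫(-3/(x + 1)) dx + ∫(-2/(x**2 + 1)) dx.
Step 2. Evaluate the standard form [assuming x > 4]: now -4*log(x - 4) + ∫(-3/(x + 1)) dx + ∫(-2/(x**2 + 1)) dx.
Step 3. Evaluate the standard form [assuming x > -1]: now -4*log(x - 4) - 3*log(x + 1) + ∫(-2/(x**2 + 1)) dx.
Step 4. Evaluate the standard form: now -4*log(x - 4) - 3*log(x + 1) - 2*atan(x).
Answer: -4*log(x - 4) - 3*log(x + 1) - 2*atan(x).


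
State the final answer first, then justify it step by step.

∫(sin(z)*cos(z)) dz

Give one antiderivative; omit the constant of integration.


The answer is sin(z)**2/2.
Step 1. Substitute u = sin(z), turning ∫(sin(z)*cos(z)) dz into ∫(u) du: now ∫(u) du.
Step 2. Evaluate the standard form: now u**2/2.
Step 3. Substitute back u = sin(z): now sin(z)**2/2.
Answer: sin(z)**2/2.


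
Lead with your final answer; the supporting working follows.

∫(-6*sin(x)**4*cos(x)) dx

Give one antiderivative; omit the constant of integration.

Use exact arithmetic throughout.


The answer is -6*sin(x)**5/5.
Step 1. Substitute u = sin(x), turning ∫(-6*sin(x)**4*cos(x)) dx into ∫(-6*u**4) du: now ∫(-6*u**4) du.
Step 2. Evaluate the standard form: now -6*u**5/5.
Step 3. Substitute back u = sin(x): now -6*sin(x)**5/5.
Answer: -6*sin(x)**5/5.


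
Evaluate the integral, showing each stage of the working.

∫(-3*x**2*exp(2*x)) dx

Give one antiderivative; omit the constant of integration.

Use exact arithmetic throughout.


Step 1. Integrate ∫(-3*x**2*exp(2*x)) dx by parts with u = x**2, dv = (-3*exp(2*x)) dx, so v = -3*exp(2*x)/2: now -3*x**2*exp(2*x)/2 + ∫(3*x*exp(2*x)) dx.
Step 2. Integrate ∫(3*x*exp(2*x)) dx by parts with u = x, dv = (3*exp(2*x)) dx, so v = 3*exp(2*x)/2: now -3*x**2*exp(2*x)/2 + 3*x*exp(2*x)/2 + ∫(-3*exp(2*x)/2) dx.
Step 3. Evaluate the standard form: now -3*x**2*exp(2*x)/2 + 3*x*exp(2*x)/2 - 3*exp(2*x)/4.
Answer: -3*x**2*exp(2*x)/2 + 3*x*exp(2*x)/2 - 3*exp(2*x)/4.


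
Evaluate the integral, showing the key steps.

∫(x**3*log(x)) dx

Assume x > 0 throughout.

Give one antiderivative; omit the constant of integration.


Step 1. Integrate ∫(x**3*log(x)) dx by parts with u = log(x), dv = (x**3) dx, so v = x**4/4 [assuming x > 0]: now x**4*log(x)/4 + ∫(-x**3/4) dx.
Step 2. Evaluate the standard form: now x**4*log(x)/4 - x**4/16.
Answer: x**4*log(x)/4 - x**4/16.


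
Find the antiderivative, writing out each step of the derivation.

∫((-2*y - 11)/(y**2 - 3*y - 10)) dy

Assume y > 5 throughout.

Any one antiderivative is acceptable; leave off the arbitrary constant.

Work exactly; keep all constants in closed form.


Step 1. Decompose ∫((-2*y - 11)/(y**2 - 3*y - 10)) dy by partial fractions, (-2*y - 11)/(y**2 - 3*y - 10) = 1/(y + 2) - 3/(y - 5): now ∫(-3/(y - 5)) dy + ∫(1/(y + 2)) dy.
Step 2. Evaluate the standard form [assuming y > -2]: now log(y + 2) + ∫(-3/(y - 5)) dy.
Step 3. Evaluate the standard form [assuming y > 5]: now -3*log(y - 5) + log(y + 2).
Answer: -3*log(y - 5) + log(y + 2).


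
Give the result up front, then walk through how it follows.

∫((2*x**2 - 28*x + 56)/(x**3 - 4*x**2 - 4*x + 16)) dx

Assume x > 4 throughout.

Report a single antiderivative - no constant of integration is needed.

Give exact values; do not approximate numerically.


The answer is -2*log(x - 4) - log(x - 2) + 5*log(x + 2).
Step 1. Decompose ∫((2*x**2 - 28*x + 56)/(x**3 - 4*x**2 - 4*x + 16)) dx by partial fractions, (2*x**2 - 28*x + 56)/(x**3 - 4*x**2 - 4*x + 16) = 5/(x + 2) - 1/(x - 2) - 2/(x - 4): now ∫(-2/(x - 4)) dx + ∫(-1/(x - 2)) dx + ∫(5/(x + 2)) dx.
Step 2. Evaluate the standard form [assuming x > -2]: now 5*log(x + 2) + ∫(-2/(x - 4)) dx + ∫(-1/(x - 2)) dx.
Step 3. Evaluate the standard form [assuming x > 2]: now -log(x - 2) + 5*log(x + 2) + ∫(-2/(x - 4)) dx.
Step 4. Evaluate the standard form [assuming x > 4]: now -2*log(x - 4) - log(x - 2) + 5*log(x + 2).
Answer: -2*log(x - 4) - log(x - 2) + 5*log(x + 2).


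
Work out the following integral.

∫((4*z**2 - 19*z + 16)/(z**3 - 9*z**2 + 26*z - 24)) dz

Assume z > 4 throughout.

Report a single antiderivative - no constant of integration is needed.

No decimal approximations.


Answer: 2*log(z - 4) + 5*log(z - 3) - 3*log(z - 2).


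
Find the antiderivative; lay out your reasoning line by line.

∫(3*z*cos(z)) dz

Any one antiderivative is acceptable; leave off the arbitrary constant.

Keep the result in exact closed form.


Step 1. Integrate ∫(3*z*cos(z)) dz by parts with u = z, dv = (3*cos(z)) dz, so v = 3*sin(z): now 3*z*sin(z) + ∫(-3*sin(z)) dz.
Step 2. Evaluate the standard form: now 3*z*sin(z) + 3*cos(z).
Answer: 3*z*sin(z) + 3*cos(z).


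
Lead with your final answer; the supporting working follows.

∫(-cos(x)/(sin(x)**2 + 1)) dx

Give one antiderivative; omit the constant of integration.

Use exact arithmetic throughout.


The answer is -atan(sin(x)).
Step 1. Substitute u = sin(x), turning ∫(-cos(x)/(sin(x)**2 + 1)) dx into ∫(-1/(u**2 + 1)) du: now ∫(-1/(u**2 + 1)) du.
Step 2. Evaluate the standard form: now -atan(u).
Step 3. Substitute back u = sin(x): now -atan(sin(x)).
Answer: -atan(sin(x)).


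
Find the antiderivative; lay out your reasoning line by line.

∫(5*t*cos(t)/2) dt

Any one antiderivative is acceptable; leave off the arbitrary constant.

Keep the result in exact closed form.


Step 1. Integrate ∫(5*t*cos(t)/2) dt by parts with u = t, dv = (5*cos(t)/2) dt, so v = 5*sin(t)/2: now 5*t*sin(t)/2 + ∫(-5*sin(t)/2) dt.
Step 2. Evaluate the standard form: now 5*t*sin(t)/2 + 5*cos(t)/2.
Answer: 5*t*sin(t)/2 + 5*cos(t)/2.


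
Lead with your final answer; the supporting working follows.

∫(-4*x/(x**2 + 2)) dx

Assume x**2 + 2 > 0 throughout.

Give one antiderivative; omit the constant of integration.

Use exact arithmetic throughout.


The answer is -2*log(x**2 + 2).
Step 1. Substitute u = x**2 + 2, turning ∫(-4*x/(x**2 + 2)) dx into ∫(-2/u) du: now ∫(-2/u) du.
Step 2. Evaluate the standard form [assuming u > 0]: now -2*log(u).
Step 3. Substitute back u = x**2 + 2: now -2*log(x**2 + 2).
Answer: -2*log(x**2 + 2).


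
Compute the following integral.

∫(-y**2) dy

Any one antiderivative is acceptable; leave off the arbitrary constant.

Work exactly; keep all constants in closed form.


Answer: -y**3/3.


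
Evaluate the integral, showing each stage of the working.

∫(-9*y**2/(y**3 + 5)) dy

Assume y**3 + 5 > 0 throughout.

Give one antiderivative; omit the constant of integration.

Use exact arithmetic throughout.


Step 1. Substitute u = y**3 + 5, turning ∫(-9*y**2/(y**3 + 5)) dy into ∫(-3/u) du: now ∫(-3/u) du.
Step 2. Evaluate the standard form [assuming u > 0]: now -3*log(u).
Step 3. Substitute back u = y**3 + 5: now -3*log(y**3 + 5).
Answer: -3*log(y**3 + 5).


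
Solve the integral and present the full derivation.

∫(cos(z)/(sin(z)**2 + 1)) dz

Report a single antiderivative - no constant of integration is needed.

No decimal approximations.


Step 1. Substitute u = sin(z), turning ∫(cos(z)/(sin(z)**2 + 1)) dz into ∫(1/(u**2 + 1)) du: now ∫(1/(u**2 + 1)) du.
Step 2. Evaluate the standard form: now atan(u).
Step 3. Substitute back u = sin(z): now atan(sin(z)).
Answer: atan(sin(z)).


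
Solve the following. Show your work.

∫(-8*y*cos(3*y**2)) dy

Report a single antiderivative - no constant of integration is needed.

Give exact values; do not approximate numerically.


Step 1. Substitute u = y**2, turning ∫(-8*y*cos(3*y**2)) dy into ∫(-4*cos(3*u)) du: now ∫(-4*cos(3*u)) du.
Step 2. Evaluate the standard form: now -4*sin(3*u)/3.
Step 3. Substitute back u = y**2: now -4*sin(3*y**2)/3.
Answer: -4*sin(3*y**2)/3.


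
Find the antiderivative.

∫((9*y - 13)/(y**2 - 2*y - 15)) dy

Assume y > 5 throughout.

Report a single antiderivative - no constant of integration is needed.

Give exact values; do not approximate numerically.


Answer: 4*log(y - 5) + 5*log(y + 3).


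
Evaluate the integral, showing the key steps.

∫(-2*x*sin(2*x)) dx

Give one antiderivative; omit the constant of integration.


Step 1. Integrate ∫(-2*x*sin(2*x)) dx by parts with u = x, dv = (-2*sin(2*x)) dx, so v = cos(2*x): now x*cos(2*x) + ∫(-cos(2*x)) dx.
Step 2. Evaluate the standard form: now x*cos(2*x) - sin(2*x)/2.
Answer: x*cos(2*x) - sin(2*x)/2.


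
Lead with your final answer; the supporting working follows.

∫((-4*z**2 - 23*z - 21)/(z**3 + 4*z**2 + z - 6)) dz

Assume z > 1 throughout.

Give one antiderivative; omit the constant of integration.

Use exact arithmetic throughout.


The answer is -4*log(z - 1) - 3*log(z + 2) + 3*log(z + 3).
Step 1. Decompose ∫((-4*z**2 - 23*z - 21)/(z**3 + 4*z**2 + z - 6)) dz by partial fractions, (-4*z**2 - 23*z - 21)/(z**3 + 4*z**2 + z - 6) = 3/(z + 3) - 3/(z + 2) - 4/(z - 1): now ∫(-4/(z - 1)) dz + ∫(-3/(z + 2)) dz + ∫(3/(z + 3)) dz.
Step 2. Evaluate the standard form [assuming z > 1]: now -4*log(z - 1) + ∫(-3/(z + 2)) dz + ∫(3/(z + 3)) dz.
Step 3. Evaluate the standard form [assuming z > -2]: now -4*log(z - 1) - 3*log(z + 2) + ∫(3/(z + 3)) dz.
Step 4. Evaluate the standard form [assuming z > -3]: now -4*log(z - 1) - 3*log(z + 2) + 3*log(z + 3).
Answer: -4*log(z - 1) - 3*log(z + 2) + 3*log(z + 3).


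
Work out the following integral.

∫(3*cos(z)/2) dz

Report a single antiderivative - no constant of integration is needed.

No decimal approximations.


Answer: 3*sin(z)/2.


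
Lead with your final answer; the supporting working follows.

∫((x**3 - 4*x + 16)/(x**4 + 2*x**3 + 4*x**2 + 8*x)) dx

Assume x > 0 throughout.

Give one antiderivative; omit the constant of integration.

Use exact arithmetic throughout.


The answer is 2*log(x) - log(x + 2) - 2*atan(x/2).
Step 1. Decompose ∫((x**3 - 4*x + 16)/(x**4 + 2*x**3 + 4*x**2 + 8*x)) dx by partial fractions, (x**3 - 4*x + 16)/(x**4 + 2*x**3 + 4*x**2 + 8*x) = -4/(x**2 + 4) - 1/(x + 2) + 2/x: now ∫(2/x) dx + ∫(-1/(x + 2)) dx + ∫(-4/(x**2 + 4)) dx.
Step 2. Evaluate the standard form [assuming x > -2]: now -log(x + 2) + ∫(2/x) dx + ∫(-4/(x**2 + 4)) dx.
Step 3. Evaluate the standard form [assuming x > 0]: now 2*log(x) - log(x + 2) + ∫(-4/(x**2 + 4)) dx.
Step 4. Evaluate the standard form: now 2*log(x) - log(x + 2) - 2*atan(x/2).
Answer: 2*log(x) - log(x + 2) - 2*atan(x/2).


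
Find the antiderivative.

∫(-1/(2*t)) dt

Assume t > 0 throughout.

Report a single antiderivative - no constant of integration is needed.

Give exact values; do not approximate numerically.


Answer: -log(t)/2.


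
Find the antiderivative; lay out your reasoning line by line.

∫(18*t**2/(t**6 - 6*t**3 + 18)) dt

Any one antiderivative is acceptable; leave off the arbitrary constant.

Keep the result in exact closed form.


Step 1. Substitute u = t**3 - 3, turning ∫(18*t**2/(t**6 - 6*t**3 + 18)) dt into ∫(6/(u**2 + 9)) du: now ∫(6/(u**2 + 9)) du.
Step 2. Evaluate the standard form: now 2*atan(u/3).
Step 3. Substitute back u = t**3 - 3: now 2*atan(t**3/3 - 1).
Answer: 2*atan(t**3/3 - 1).


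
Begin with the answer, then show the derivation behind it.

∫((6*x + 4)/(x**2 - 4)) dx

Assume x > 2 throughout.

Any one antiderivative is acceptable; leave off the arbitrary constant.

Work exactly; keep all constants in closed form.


The answer is 4*log(x - 2) + 2*log(x + 2).
Step 1. Decompose ∫((6*x + 4)/(x**2 - 4)) dx by partial fractions, (6*x + 4)/(x**2 - 4) = 2/(x + 2) + 4/(x - 2): now ∫(4/(x - 2)) dx + ∫(2/(x + 2)) dx.
Step 2. Evaluate the standard form [assuming x > 2]: now 4*log(x - 2) + ∫(2/(x + 2)) dx.
Step 3. Evaluate the standard form [assuming x > -2]: now 4*log(x - 2) + 2*log(x + 2).
Answer: 4*log(x - 2) + 2*log(x + 2).


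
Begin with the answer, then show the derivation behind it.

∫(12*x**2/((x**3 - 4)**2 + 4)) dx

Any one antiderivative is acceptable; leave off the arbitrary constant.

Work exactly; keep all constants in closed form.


The answer is 2*atan(x**3/2 - 2).
Step 1. Substitute u = x**3 - 4, turning ∫(12*x**2/((x**3 - 4)**2 + 4)) dx into ∫(4/(u**2 + 4)) du: now ∫(4/(u**2 + 4)) du.
Step 2. Evaluate the standard form: now 2*atan(u/2).
Step 3. Substitute back u = x**3 - 4: now 2*atan(x**3/2 - 2).
Answer: 2*atan(x**3/2 - 2).


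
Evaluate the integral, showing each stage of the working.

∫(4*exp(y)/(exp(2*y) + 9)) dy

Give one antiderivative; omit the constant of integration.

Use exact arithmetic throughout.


Step 1. Substitute u = exp(y), turning ∫(4*exp(y)/(exp(2*y) + 9)) dy into ∫(4/(u**2 + 9)) du: now ∫(4/(u**2 + 9)) du.
Step 2. Evaluate the standard form: now 4*atan(u/3)/3.
Step 3. Substitute back u = exp(y): now 4*atan(exp(y)/3)/3.
Answer: 4*atan(exp(y)/3)/3.


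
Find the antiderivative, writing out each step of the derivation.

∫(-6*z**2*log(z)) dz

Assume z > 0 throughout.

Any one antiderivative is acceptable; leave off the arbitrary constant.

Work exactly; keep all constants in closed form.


Step 1. Integrate ∫(-6*z**2*log(z)) dz by parts with u = log(z), dv = (-6*z**2) dz, so v = -2*z**3 [assuming z > 0]: now -2*z**3*log(z) + ∫(2*z**2) dz.
Step 2. Evaluate the standard form: now -2*z**3*log(z) + 2*z**3/3.
Answer: -2*z**3*log(z) + 2*z**3/3.


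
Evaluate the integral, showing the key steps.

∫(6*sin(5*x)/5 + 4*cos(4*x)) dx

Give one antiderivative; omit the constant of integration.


Step 1. Rewrite: now ∫(6*sin(5*x)/5) dx + ∫(4*cos(4*x)) dx.
Step 2. Evaluate the standard form: now sin(4*x) + ∫(6*sin(5*x)/5) dx.
Step 3. Evaluate the standard form: now sin(4*x) - 6*cos(5*x)/25.
Answer: sin(4*x) - 6*cos(5*x)/25.


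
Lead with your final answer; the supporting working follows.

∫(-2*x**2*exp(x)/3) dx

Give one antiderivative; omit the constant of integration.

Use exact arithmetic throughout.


The answer is -2*x**2*exp(x)/3 + 4*x*exp(x)/3 - 4*exp(x)/3.
Step 1. Integrate ∫(-2*x**2*exp(x)/3) dx by parts with u = x**2, dv = (-2*exp(x)/3) dx, so v = -2*exp(x)/3: now -2*x**2*exp(x)/3 + ∫(4*x*exp(x)/3) dx.
Step 2. Integrate ∫(4*x*exp(x)/3) dx by parts with u = x, dv = (4*exp(x)/3) dx, so v = 4*exp(x)/3: now -2*x**2*exp(x)/3 + 4*x*exp(x)/3 + ∫(-4*exp(x)/3) dx.
Step 3. Evaluate the standard form: now -2*x**2*exp(x)/3 + 4*x*exp(x)/3 - 4*exp(x)/3.
Answer: -2*x**2*exp(x)/3 + 4*x*exp(x)/3 - 4*exp(x)/3.


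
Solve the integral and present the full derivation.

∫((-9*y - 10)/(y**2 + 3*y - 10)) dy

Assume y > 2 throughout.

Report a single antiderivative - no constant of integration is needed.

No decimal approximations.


Step 1. Decompose ∫((-9*y - 10)/(y**2 + 3*y - 10)) dy by partial fractions, (-9*y - 10)/(y**2 + 3*y - 10) = -5/(y + 5) - 4/(y - 2): now ∫(-4/(y - 2)) dy + ∫(-5/(y + 5)) dy.
Step 2. Evaluate the standard form [assuming y > -5]: now -5*log(y + 5) + ∫(-4/(y - 2)) dy.
Step 3. Evaluate the standard form [assuming y > 2]: now -4*log(y - 2) - 5*log(y + 5).
Answer: -4*log(y - 2) - 5*log(y + 5).


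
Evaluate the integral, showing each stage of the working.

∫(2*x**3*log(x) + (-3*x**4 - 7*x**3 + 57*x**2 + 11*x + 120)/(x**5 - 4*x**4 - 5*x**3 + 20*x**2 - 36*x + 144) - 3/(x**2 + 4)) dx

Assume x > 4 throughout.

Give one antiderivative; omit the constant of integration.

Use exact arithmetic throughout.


Step 1. Rewrite: now ∫(2*x**3*log(x)) dx + ∫((-3*x**4 - 7*x**3 + 57*x**2 + 11*x + 120)/(x**5 - 4*x**4 - 5*x**3 + 20*x**2 - 36*x + 144)) dx + ∫(-3/(x**2 + 4)) dx.
Step 2. Evaluate the standard form: now -3*atan(x/2)/2 + ∫(2*x**3*log(x)) dx + ∫((-3*x**4 - 7*x**3 + 57*x**2 + 11*x + 120)/(x**5 - 4*x**4 - 5*x**3 + 20*x**2 - 36*x + 144)) dx.
Step 3. Decompose ∫((-3*x**4 - 7*x**3 + 57*x**2 + 11*x + 120)/(x**5 - 4*x**4 - 5*x**3 + 20*x**2 - 36*x + 144)) dx by partial fractions, (-3*x**4 - 7*x**3 + 57*x**2 + 11*x + 120)/(x**5 - 4*x**4 - 5*x**3 + 20*x**2 - 36*x + 144) = -3/(x**2 + 4) + 1/(x + 3) - 3/(x - 3) - 1/(x - 4): now -3*atan(x/2)/2 + ∫(2*x**3*log(x)) dx + ∫(-1/(x - 4)) dx + ∫(-3/(x - 3)) dx + ∫(1/(x + 3)) dx + ∫(-3/(x**2 + 4)) dx.
Step 4. Evaluate the standard form [assuming x > -3]: now log(x + 3) - 3*atan(x/2)/2 + ∫(2*x**3*log(x)) dx + ∫(-1/(x - 4)) dx + ∫(-3/(x - 3)) dx + ∫(-3/(x**2 + 4)) dx.
Step 5. Evaluate the standard form [assuming x > 3]: now -3*log(x - 3) + log(x + 3) - 3*atan(x/2)/2 + ∫(2*x**3*log(x)) dx + ∫(-1/(x - 4)) dx + ∫(-3/(x**2 + 4)) dx.
Step 6. Evaluate the standard form [assuming x > 4]: now -log(x - 4) - 3*log(x - 3) + log(x + 3) - 3*atan(x/2)/2 + ∫(2*x**3*log(x)) dx + ∫(-3/(x**2 + 4)) dx.
Step 7. Evaluate the standard form: now -log(x - 4) - 3*log(x - 3) + log(x + 3) - 3*atan(x/2) + ∫(2*x**3*log(x)) dx.
Step 8. Integrate ∫(2*x**3*log(x)) dx by parts with u = log(x), dv = (2*x**3) dx, so v = x**4/2 [assuming x > 0]: now x**4*log(x)/2 - log(x - 4) - 3*log(x - 3) + log(x + 3) - 3*atan(x/2) + ∫(-x**3/2) dx.
Step 9. Evaluate the standard form: now x**4*log(x)/2 - x**4/8 - log(x - 4) - 3*log(x - 3) + log(x + 3) - 3*atan(x/2).
Answer: x**4*log(x)/2 - x**4/8 - log(x - 4) - 3*log(x - 3) + log(x + 3) - 3*atan(x/2).
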